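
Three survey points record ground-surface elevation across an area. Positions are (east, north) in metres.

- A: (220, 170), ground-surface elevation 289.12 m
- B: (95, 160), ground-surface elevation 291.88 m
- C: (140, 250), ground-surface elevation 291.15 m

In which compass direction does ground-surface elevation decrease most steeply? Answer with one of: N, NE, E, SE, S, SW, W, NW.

Taking A as reference: B−A = (-125, -10, +2.76); C−A = (-80, 80, +2.03).
Solve a·Δx + b·Δy = Δz: det = (-125)·80 − (-80)·(-10) = -10800.
∂z/∂x = [(+2.76)·80 − (+2.03)·(-10)] / -10800 = -0.02232
∂z/∂y = [(-125)·(+2.03) − (-80)·(+2.76)] / -10800 = +0.003051
Steepest decrease is along −∇f = (+0.02232 E, -0.003051 N) → east.

E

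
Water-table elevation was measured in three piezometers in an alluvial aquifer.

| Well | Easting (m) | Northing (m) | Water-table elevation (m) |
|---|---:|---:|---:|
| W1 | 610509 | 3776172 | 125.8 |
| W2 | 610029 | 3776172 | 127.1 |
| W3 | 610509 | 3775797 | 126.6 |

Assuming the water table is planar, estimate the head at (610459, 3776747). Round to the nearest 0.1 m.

124.7 m

∂h/∂x = (127.1 − 125.8) / (610029 − 610509) = -0.002708
∂h/∂y = (126.6 − 125.8) / (3775797 − 3776172) = -0.002133
h(610459, 3776747) = 125.8 + (-0.002708)·(-50) + (-0.002133)·(575) = 125.8 +0.135 -1.227 = 124.709 m.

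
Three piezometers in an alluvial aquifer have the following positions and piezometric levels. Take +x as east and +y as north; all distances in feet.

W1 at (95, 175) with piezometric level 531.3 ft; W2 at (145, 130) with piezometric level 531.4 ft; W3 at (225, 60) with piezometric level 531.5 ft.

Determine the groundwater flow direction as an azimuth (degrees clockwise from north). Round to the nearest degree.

Differences from W1: to W2 (Δx, Δy, Δh) = (50, -45, +0.1); to W3 = (130, -115, +0.2).
Solve a·Δx + b·Δy = Δh: det = 50·(-115) − 130·(-45) = 100.
∂h/∂x = [(+0.1)·(-115) − (+0.2)·(-45)] / 100 = -0.02500
∂h/∂y = [50·(+0.2) − 130·(+0.1)] / 100 = -0.03000
Flow direction (−∇h) has components (+0.02500 E, +0.03000 N).
Azimuth = atan2(E, N) = atan2(+0.02500, +0.03000) = 39.8° ≈ 040°.

040°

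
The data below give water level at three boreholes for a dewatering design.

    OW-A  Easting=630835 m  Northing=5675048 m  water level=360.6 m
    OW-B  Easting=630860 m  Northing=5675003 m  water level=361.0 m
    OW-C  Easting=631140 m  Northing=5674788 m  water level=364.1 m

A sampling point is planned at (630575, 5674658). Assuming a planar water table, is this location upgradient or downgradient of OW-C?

With h = a·x + b·y + c and OW-A as origin, the differences give:
  25·a + (-45)·b = +0.4
  305·a + (-260)·b = +3.5
Eliminate b (×(-260) and ×(-45), subtract): 7225·a = 53.50 → a = ∂h/∂x = +0.007405
Back-substitute: b = ∂h/∂y = -0.004775.
Head at (630575, 5674658) = 360.6 + (+0.007405)·(-260) + (-0.004775)·(-390) = 360.54 m.
That is lower than the 364.1 m at OW-C, so the point is downgradient.

downgradient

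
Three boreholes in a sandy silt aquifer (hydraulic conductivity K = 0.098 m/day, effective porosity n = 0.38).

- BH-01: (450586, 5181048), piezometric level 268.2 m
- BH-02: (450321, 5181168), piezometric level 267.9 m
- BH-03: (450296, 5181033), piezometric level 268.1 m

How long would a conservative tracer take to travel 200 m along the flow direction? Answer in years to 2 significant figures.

1300 years

Taking BH-01 as reference: BH-02−BH-01 = (-265, 120, -0.3); BH-03−BH-01 = (-290, -15, -0.1).
Determinant of the coordinate differences = (-265)·(-15) − (-290)·120 = 38775.
∂h/∂x = [(-0.3)·(-15) − (-0.1)·120] / 38775 = +0.0004255
∂h/∂y = [(-265)·(-0.1) − (-290)·(-0.3)] / 38775 = -0.001560
|∇h| = √(0.0004255² + -0.001560²) = 0.001617
Seepage velocity v = K·i/n = 0.098 × 0.001617 / 0.38 = 0.000417 m/day.
t = 200 / 0.000417 = 4.796e+05 days = 1.31e+03 years.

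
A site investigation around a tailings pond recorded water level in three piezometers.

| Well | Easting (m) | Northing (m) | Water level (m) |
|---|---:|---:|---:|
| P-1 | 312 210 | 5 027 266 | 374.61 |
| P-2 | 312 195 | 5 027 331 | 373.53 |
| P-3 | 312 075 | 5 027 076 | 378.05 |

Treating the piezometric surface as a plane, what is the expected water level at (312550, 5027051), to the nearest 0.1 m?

With h = a·x + b·y + c and P-1 as origin, the differences give:
  (-15)·a + 65·b = -1.08
  (-135)·a + (-190)·b = +3.44
Eliminate b (×(-190) and ×65, subtract): 11625·a = -18.400 → a = ∂h/∂x = -0.001583
Back-substitute: b = ∂h/∂y = -0.01698.
h(312550, 5027051) = 374.61 + (-0.001583)·(340) + (-0.01698)·(-215) = 374.61 -0.538 +3.651 = 377.723 m.

377.7 m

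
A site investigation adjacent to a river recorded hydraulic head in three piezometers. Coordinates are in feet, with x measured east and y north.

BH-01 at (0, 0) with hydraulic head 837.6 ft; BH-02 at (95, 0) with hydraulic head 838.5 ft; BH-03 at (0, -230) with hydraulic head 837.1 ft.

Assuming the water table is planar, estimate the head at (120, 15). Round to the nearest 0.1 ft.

∂h/∂x = (838.5 − 837.6) / (95 − 0) = +0.009474
∂h/∂y = (837.1 − 837.6) / (-230 − 0) = +0.002174
h(120, 15) = 837.6 + (+0.009474)·(120) + (+0.002174)·(15) = 837.6 +1.137 +0.033 = 838.769 ft.

838.8 ft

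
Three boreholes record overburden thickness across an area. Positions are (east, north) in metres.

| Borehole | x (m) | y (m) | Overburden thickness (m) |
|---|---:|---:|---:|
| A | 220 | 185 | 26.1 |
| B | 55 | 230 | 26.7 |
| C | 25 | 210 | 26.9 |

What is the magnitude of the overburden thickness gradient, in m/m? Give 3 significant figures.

0.00555 m/m

With d = a·x + b·y + c and A as origin, the differences give:
  (-165)·a + 45·b = +0.6
  (-195)·a + 25·b = +0.8
Eliminate b (×25 and ×45, subtract): 4650·a = -21.00 → a = ∂d/∂x = -0.004516
Back-substitute: b = ∂d/∂y = -0.003226.
|∇f| = √(-0.004516² + -0.003226²) = 0.00555 m/m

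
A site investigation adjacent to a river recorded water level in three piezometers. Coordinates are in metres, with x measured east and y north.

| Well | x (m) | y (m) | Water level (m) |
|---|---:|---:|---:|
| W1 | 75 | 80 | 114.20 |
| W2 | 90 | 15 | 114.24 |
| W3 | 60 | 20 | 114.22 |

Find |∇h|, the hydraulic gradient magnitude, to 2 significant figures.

Three-point gradient (reference W1): Δ to W2 = (15, -65, +0.04), Δ to W3 = (-15, -60, +0.02).
∂h/∂x = +0.0005867, ∂h/∂y = -0.0004800 (det = -1875).
|∇h| = √(0.0005867² + -0.0004800²) = 0.000758

0.00076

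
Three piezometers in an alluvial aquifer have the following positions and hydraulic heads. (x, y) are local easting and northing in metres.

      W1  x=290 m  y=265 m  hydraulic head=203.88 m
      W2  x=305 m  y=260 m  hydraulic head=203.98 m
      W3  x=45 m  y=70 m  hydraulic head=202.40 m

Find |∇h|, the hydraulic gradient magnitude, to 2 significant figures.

0.0065

Taking W1 as reference: W2−W1 = (15, -5, +0.10); W3−W1 = (-245, -195, -1.48).
Determinant of the coordinate differences = 15·(-195) − (-245)·(-5) = -4150.
∂h/∂x = [(+0.10)·(-195) − (-1.48)·(-5)] / -4150 = +0.006482
∂h/∂y = [15·(-1.48) − (-245)·(+0.10)] / -4150 = -0.0005542
|∇h| = √(0.006482² + -0.0005542²) = 0.006506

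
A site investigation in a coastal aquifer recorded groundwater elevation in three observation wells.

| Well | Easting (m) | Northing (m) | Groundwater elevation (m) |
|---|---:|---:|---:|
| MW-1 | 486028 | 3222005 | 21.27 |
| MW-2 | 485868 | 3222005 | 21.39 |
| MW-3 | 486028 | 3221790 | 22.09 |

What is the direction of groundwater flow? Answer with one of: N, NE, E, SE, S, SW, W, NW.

∂h/∂x = (21.39 − 21.27) / (485868 − 486028) = -0.0007500
∂h/∂y = (22.09 − 21.27) / (3221790 − 3222005) = -0.003814
Flow = −∇h = (+0.0007500 east, +0.003814 north), which points north.

N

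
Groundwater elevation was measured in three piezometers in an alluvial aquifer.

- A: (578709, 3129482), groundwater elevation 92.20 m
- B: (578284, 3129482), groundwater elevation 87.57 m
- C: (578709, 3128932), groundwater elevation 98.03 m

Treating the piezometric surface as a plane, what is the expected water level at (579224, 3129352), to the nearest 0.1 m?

99.2 m

∂h/∂x = (87.57 − 92.20) / (578284 − 578709) = +0.01089
∂h/∂y = (98.03 − 92.20) / (3128932 − 3129482) = -0.01060
h(579224, 3129352) = 92.20 + (+0.01089)·(515) + (-0.01060)·(-130) = 92.20 +5.610 +1.378 = 99.188 m.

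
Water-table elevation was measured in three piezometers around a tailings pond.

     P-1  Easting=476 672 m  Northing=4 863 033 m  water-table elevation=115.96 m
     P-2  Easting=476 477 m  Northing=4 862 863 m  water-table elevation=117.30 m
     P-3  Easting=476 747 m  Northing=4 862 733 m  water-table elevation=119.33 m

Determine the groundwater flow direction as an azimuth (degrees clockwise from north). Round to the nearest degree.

347°

Three-point gradient (reference P-1): Δ to P-2 = (-195, -170, +1.34), Δ to P-3 = (75, -300, +3.37).
∂h/∂x = +0.002399, ∂h/∂y = -0.01063 (det = 71250).
Flow direction (−∇h) has components (-0.002399 E, +0.01063 N).
Azimuth = atan2(E, N) = atan2(-0.002399, +0.01063) = 347.3° ≈ 347°.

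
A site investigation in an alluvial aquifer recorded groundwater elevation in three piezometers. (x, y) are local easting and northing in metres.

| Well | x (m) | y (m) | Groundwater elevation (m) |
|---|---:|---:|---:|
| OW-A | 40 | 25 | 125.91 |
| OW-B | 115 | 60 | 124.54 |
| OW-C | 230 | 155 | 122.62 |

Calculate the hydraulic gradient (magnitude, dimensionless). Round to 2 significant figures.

Taking OW-A as reference: OW-B−OW-A = (75, 35, -1.37); OW-C−OW-A = (190, 130, -3.29).
Solve a·Δx + b·Δy = Δh: det = 75·130 − 190·35 = 3100.
∂h/∂x = [(-1.37)·130 − (-3.29)·35] / 3100 = -0.02031
∂h/∂y = [75·(-3.29) − 190·(-1.37)] / 3100 = +0.004371
|∇h| = √(-0.02031² + 0.004371²) = 0.02078

0.021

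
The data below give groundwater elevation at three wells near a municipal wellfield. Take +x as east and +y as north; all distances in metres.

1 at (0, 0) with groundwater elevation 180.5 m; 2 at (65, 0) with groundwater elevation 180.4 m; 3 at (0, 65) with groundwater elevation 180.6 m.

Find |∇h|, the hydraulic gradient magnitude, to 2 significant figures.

0.0022

∂h/∂x = (180.4 − 180.5) / (65 − 0) = -0.001538
∂h/∂y = (180.6 − 180.5) / (65 − 0) = +0.001538
|∇h| = √(-0.001538² + 0.001538²) = 0.002175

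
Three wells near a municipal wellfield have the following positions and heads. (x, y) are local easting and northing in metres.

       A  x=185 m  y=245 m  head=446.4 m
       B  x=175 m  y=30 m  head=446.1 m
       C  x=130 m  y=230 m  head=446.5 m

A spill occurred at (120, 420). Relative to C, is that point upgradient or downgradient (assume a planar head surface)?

Taking A as reference: B−A = (-10, -215, -0.3); C−A = (-55, -15, +0.1).
Determinant of the coordinate differences = (-10)·(-15) − (-55)·(-215) = -11675.
∂h/∂x = [(-0.3)·(-15) − (+0.1)·(-215)] / -11675 = -0.002227
∂h/∂y = [(-10)·(+0.1) − (-55)·(-0.3)] / -11675 = +0.001499
Head at (120, 420) = 446.4 + (-0.002227)·(-65) + (+0.001499)·(175) = 446.81 m.
That is higher than the 446.5 m at C, so the point is upgradient.

upgradient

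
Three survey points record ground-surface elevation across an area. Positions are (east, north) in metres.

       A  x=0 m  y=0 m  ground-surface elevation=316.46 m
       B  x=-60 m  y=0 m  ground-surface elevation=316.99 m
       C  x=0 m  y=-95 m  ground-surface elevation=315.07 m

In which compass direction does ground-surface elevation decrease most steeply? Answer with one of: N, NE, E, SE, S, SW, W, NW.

SE

∂z/∂x = (316.99 − 316.46) / (-60 − 0) = -0.008833
∂z/∂y = (315.07 − 316.46) / (-95 − 0) = +0.01463
Steepest decrease is along −∇f = (+0.008833 E, -0.01463 N) → southeast.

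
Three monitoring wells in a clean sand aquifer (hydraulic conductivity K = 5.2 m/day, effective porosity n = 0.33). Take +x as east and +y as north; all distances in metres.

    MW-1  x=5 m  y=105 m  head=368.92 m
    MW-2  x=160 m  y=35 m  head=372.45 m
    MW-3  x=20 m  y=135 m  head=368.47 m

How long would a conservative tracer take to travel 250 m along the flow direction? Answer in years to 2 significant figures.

Taking MW-1 as reference: MW-2−MW-1 = (155, -70, +3.53); MW-3−MW-1 = (15, 30, -0.45).
Determinant of the coordinate differences = 155·30 − 15·(-70) = 5700.
∂h/∂x = [(+3.53)·30 − (-0.45)·(-70)] / 5700 = +0.01305
∂h/∂y = [155·(-0.45) − 15·(+3.53)] / 5700 = -0.02153
|∇h| = √(0.01305² + -0.02153²) = 0.02518
Seepage velocity v = K·i/n = 5.2 × 0.02518 / 0.33 = 0.3968 m/day.
t = 250 / 0.3968 = 630 days = 1.72 years.

1.7 years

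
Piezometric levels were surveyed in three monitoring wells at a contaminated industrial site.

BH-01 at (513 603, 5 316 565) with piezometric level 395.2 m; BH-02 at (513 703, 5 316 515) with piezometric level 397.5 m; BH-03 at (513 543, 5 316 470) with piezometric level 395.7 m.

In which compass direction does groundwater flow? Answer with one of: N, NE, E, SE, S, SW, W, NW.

NW

Differences from BH-01: to BH-02 (Δx, Δy, Δh) = (100, -50, +2.3); to BH-03 = (-60, -95, +0.5).
Determinant of the coordinate differences = 100·(-95) − (-60)·(-50) = -12500.
∂h/∂x = [(+2.3)·(-95) − (+0.5)·(-50)] / -12500 = +0.01548
∂h/∂y = [100·(+0.5) − (-60)·(+2.3)] / -12500 = -0.01504
Flow = −∇h = (-0.01548 east, +0.01504 north), which points northwest.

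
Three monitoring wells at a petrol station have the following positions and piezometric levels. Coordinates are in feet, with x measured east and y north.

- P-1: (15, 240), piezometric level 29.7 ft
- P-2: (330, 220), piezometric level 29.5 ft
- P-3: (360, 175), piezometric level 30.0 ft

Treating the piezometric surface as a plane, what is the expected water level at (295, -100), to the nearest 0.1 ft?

Taking P-1 as reference: P-2−P-1 = (315, -20, -0.2); P-3−P-1 = (345, -65, +0.3).
Solve a·Δx + b·Δy = Δh: det = 315·(-65) − 345·(-20) = -13575.
∂h/∂x = [(-0.2)·(-65) − (+0.3)·(-20)] / -13575 = -0.001400
∂h/∂y = [315·(+0.3) − 345·(-0.2)] / -13575 = -0.01204
h(295, -100) = 29.7 + (-0.001400)·(280) + (-0.01204)·(-340) = 29.7 -0.392 +4.095 = 33.403 ft.

33.4 ft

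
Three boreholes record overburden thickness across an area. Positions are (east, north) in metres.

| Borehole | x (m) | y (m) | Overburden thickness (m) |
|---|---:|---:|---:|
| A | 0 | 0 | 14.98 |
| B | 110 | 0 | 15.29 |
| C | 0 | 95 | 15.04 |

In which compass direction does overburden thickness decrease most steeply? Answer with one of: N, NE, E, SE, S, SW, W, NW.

W

∂d/∂x = (15.29 − 14.98) / (110 − 0) = +0.002818
∂d/∂y = (15.04 − 14.98) / (95 − 0) = +0.0006316
Steepest decrease is along −∇f = (-0.002818 E, -0.0006316 N) → west.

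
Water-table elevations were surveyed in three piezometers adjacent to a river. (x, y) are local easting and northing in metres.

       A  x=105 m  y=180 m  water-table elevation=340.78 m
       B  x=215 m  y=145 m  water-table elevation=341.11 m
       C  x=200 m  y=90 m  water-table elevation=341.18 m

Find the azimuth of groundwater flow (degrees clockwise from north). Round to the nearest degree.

Taking A as reference: B−A = (110, -35, +0.33); C−A = (95, -90, +0.40).
Determinant of the coordinate differences = 110·(-90) − 95·(-35) = -6575.
∂h/∂x = [(+0.33)·(-90) − (+0.40)·(-35)] / -6575 = +0.002388
∂h/∂y = [110·(+0.40) − 95·(+0.33)] / -6575 = -0.001924
Flow direction (−∇h) has components (-0.002388 E, +0.001924 N).
Azimuth = atan2(E, N) = atan2(-0.002388, +0.001924) = 308.9° ≈ 309°.

309°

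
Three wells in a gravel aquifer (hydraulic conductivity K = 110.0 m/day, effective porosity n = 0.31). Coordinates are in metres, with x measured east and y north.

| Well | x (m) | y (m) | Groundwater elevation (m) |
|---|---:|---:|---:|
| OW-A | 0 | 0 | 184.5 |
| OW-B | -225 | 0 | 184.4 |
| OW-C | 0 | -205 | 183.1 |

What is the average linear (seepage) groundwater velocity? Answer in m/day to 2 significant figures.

2.4 m/day

∂h/∂x = (184.4 − 184.5) / (-225 − 0) = +0.0004444
∂h/∂y = (183.1 − 184.5) / (-205 − 0) = +0.006829
|∇h| = √(0.0004444² + 0.006829²) = 0.006843
Seepage velocity v = K·i/n = 110.0 × 0.006843 / 0.31 = 2.428 m/day.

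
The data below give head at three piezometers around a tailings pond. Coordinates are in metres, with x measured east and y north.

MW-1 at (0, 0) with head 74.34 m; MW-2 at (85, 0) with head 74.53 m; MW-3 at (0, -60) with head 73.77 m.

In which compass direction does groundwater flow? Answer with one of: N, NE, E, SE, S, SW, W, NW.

S

∂h/∂x = (74.53 − 74.34) / (85 − 0) = +0.002235
∂h/∂y = (73.77 − 74.34) / (-60 − 0) = +0.009500
Flow = −∇h = (-0.002235 east, -0.009500 north), which points south.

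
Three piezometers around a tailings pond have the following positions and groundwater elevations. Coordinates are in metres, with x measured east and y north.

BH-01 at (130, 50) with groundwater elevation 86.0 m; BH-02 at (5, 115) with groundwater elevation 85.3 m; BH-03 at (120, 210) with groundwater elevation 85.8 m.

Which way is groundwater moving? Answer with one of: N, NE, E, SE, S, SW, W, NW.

W

With h = a·x + b·y + c and BH-01 as origin, the differences give:
  (-125)·a + 65·b = -0.7
  (-10)·a + 160·b = -0.2
Eliminate b (×160 and ×65, subtract): -19350·a = -99.00 → a = ∂h/∂x = +0.005116
Back-substitute: b = ∂h/∂y = -0.0009302.
Flow = −∇h = (-0.005116 east, +0.0009302 north), which points west.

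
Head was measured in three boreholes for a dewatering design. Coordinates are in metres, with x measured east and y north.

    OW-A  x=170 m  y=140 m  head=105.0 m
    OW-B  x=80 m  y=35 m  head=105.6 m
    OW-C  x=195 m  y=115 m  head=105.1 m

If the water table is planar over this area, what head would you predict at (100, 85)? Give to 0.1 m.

105.3 m

Differences from OW-A: to OW-B (Δx, Δy, Δh) = (-90, -105, +0.6); to OW-C = (25, -25, +0.1).
Determinant of the coordinate differences = (-90)·(-25) − 25·(-105) = 4875.
∂h/∂x = [(+0.6)·(-25) − (+0.1)·(-105)] / 4875 = -0.0009231
∂h/∂y = [(-90)·(+0.1) − 25·(+0.6)] / 4875 = -0.004923
h(100, 85) = 105.0 + (-0.0009231)·(-70) + (-0.004923)·(-55) = 105.0 +0.065 +0.271 = 105.335 m.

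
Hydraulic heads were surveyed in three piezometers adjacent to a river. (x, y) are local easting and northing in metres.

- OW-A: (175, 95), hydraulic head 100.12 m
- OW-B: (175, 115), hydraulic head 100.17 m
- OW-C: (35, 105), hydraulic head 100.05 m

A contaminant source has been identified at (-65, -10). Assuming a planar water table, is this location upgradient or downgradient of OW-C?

Taking OW-A as reference: OW-B−OW-A = (0, 20, +0.05); OW-C−OW-A = (-140, 10, -0.07).
Solve a·Δx + b·Δy = Δh: det = 0·10 − (-140)·20 = 2800.
∂h/∂x = [(+0.05)·10 − (-0.07)·20] / 2800 = +0.0006786
∂h/∂y = [0·(-0.07) − (-140)·(+0.05)] / 2800 = +0.002500
Head at (-65, -10) = 100.12 + (+0.0006786)·(-240) + (+0.002500)·(-105) = 99.69 m.
That is lower than the 100.05 m at OW-C, so the point is downgradient.

downgradient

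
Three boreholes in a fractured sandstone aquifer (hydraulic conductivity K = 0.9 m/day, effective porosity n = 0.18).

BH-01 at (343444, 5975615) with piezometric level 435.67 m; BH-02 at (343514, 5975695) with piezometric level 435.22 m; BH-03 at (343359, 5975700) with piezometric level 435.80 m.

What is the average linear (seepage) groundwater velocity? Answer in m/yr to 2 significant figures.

8.1 m/yr

Differences from BH-01: to BH-02 (Δx, Δy, Δh) = (70, 80, -0.45); to BH-03 = (-85, 85, +0.13).
Solve a·Δx + b·Δy = Δh: det = 70·85 − (-85)·80 = 12750.
∂h/∂x = [(-0.45)·85 − (+0.13)·80] / 12750 = -0.003816
∂h/∂y = [70·(+0.13) − (-85)·(-0.45)] / 12750 = -0.002286
|∇h| = √(-0.003816² + -0.002286²) = 0.004448
Seepage velocity v = K·i/n = 0.9 × 0.004448 / 0.18 = 0.02224 m/day = 8.123 m/yr.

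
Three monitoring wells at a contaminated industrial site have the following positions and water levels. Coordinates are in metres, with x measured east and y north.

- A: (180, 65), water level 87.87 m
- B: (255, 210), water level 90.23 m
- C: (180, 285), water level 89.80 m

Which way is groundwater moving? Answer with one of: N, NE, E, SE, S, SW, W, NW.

SW

With h = a·x + b·y + c and A as origin, the differences give:
  75·a + 145·b = +2.36
  0·a + 220·b = +1.93
Eliminate b (×220 and ×145, subtract): 16500·a = 239.350 → a = ∂h/∂x = +0.01451
Back-substitute: b = ∂h/∂y = +0.008773.
Flow = −∇h = (-0.01451 east, -0.008773 north), which points southwest.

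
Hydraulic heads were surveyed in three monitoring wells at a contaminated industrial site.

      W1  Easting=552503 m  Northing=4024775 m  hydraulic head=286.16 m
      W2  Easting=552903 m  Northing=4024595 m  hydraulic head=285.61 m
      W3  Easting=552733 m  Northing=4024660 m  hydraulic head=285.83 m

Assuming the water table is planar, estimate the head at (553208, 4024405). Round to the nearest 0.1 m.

285.1 m

Taking W1 as reference: W2−W1 = (400, -180, -0.55); W3−W1 = (230, -115, -0.33).
Determinant of the coordinate differences = 400·(-115) − 230·(-180) = -4600.
∂h/∂x = [(-0.55)·(-115) − (-0.33)·(-180)] / -4600 = -0.0008370
∂h/∂y = [400·(-0.33) − 230·(-0.55)] / -4600 = +0.001196
h(553208, 4024405) = 286.16 + (-0.0008370)·(705) + (+0.001196)·(-370) = 286.16 -0.590 -0.442 = 285.128 m.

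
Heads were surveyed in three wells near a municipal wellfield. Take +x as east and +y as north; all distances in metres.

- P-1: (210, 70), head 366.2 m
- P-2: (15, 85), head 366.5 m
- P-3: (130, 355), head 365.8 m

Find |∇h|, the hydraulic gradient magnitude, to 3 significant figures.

With h = a·x + b·y + c and P-1 as origin, the differences give:
  (-195)·a + 15·b = +0.3
  (-80)·a + 285·b = -0.4
Eliminate b (×285 and ×15, subtract): -54375·a = 91.50 → a = ∂h/∂x = -0.001683
Back-substitute: b = ∂h/∂y = -0.001876.
|∇h| = √(-0.001683² + -0.001876²) = 0.00252

0.00252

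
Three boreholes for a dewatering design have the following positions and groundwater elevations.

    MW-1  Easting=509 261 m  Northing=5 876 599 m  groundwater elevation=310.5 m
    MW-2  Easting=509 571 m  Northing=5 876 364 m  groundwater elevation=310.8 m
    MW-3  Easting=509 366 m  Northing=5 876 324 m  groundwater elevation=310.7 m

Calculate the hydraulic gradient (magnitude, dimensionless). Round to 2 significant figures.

0.00077

With h = a·x + b·y + c and MW-1 as origin, the differences give:
  310·a + (-235)·b = +0.3
  105·a + (-275)·b = +0.2
Eliminate b (×(-275) and ×(-235), subtract): -60575·a = -35.50 → a = ∂h/∂x = +0.0005861
Back-substitute: b = ∂h/∂y = -0.0005035.
|∇h| = √(0.0005861² + -0.0005035²) = 0.0007727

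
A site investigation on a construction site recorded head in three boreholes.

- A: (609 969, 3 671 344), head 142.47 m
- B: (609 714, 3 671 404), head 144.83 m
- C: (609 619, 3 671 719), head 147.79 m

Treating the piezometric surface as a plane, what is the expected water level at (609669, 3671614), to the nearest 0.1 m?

Three-point gradient (reference A): Δ to B = (-255, 60, +2.36), Δ to C = (-350, 375, +5.32).
∂h/∂x = -0.007582, ∂h/∂y = +0.007110 (det = -74625).
h(609669, 3671614) = 142.47 + (-0.007582)·(-300) + (+0.007110)·(270) = 142.47 +2.275 +1.920 = 146.664 m.

146.7 m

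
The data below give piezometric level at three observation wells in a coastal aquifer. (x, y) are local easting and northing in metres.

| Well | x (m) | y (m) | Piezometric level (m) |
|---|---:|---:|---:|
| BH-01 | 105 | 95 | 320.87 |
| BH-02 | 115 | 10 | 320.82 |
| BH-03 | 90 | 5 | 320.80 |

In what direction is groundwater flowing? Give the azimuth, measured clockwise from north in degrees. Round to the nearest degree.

225°

With h = a·x + b·y + c and BH-01 as origin, the differences give:
  10·a + (-85)·b = -0.05
  (-15)·a + (-90)·b = -0.07
Eliminate b (×(-90) and ×(-85), subtract): -2175·a = -1.450 → a = ∂h/∂x = +0.0006667
Back-substitute: b = ∂h/∂y = +0.0006667.
Flow direction (−∇h) has components (-0.0006667 E, -0.0006667 N).
Azimuth = atan2(E, N) = atan2(-0.0006667, -0.0006667) = 225.0° ≈ 225°.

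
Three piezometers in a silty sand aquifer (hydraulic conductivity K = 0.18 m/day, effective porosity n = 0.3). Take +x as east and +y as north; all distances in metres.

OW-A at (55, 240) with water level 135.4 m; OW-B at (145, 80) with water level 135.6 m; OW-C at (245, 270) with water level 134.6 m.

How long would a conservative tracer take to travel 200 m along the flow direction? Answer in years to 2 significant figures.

180 years

With h = a·x + b·y + c and OW-A as origin, the differences give:
  90·a + (-160)·b = +0.2
  190·a + 30·b = -0.8
Eliminate b (×30 and ×(-160), subtract): 33100·a = -122.00 → a = ∂h/∂x = -0.003686
Back-substitute: b = ∂h/∂y = -0.003323.
|∇h| = √(-0.003686² + -0.003323²) = 0.004963
Seepage velocity v = K·i/n = 0.18 × 0.004963 / 0.3 = 0.002978 m/day.
t = 200 / 0.002978 = 6.716e+04 days = 184 years.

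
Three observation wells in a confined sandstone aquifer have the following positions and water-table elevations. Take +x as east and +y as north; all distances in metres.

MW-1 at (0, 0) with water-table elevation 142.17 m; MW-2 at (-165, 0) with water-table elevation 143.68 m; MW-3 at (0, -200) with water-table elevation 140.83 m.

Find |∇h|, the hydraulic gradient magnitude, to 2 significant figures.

0.011

∂h/∂x = (143.68 − 142.17) / (-165 − 0) = -0.009152
∂h/∂y = (140.83 − 142.17) / (-200 − 0) = +0.006700
|∇h| = √(-0.009152² + 0.006700²) = 0.01134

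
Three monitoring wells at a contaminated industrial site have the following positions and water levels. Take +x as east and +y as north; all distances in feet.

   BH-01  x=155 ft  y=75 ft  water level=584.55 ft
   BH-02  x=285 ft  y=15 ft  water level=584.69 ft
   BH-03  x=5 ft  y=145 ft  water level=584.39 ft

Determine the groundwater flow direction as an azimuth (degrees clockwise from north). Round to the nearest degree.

225°

Differences from BH-01: to BH-02 (Δx, Δy, Δh) = (130, -60, +0.14); to BH-03 = (-150, 70, -0.16).
Solve a·Δx + b·Δy = Δh: det = 130·70 − (-150)·(-60) = 100.
∂h/∂x = [(+0.14)·70 − (-0.16)·(-60)] / 100 = +0.002000
∂h/∂y = [130·(-0.16) − (-150)·(+0.14)] / 100 = +0.002000
Flow direction (−∇h) has components (-0.002000 E, -0.002000 N).
Azimuth = atan2(E, N) = atan2(-0.002000, -0.002000) = 225.0° ≈ 225°.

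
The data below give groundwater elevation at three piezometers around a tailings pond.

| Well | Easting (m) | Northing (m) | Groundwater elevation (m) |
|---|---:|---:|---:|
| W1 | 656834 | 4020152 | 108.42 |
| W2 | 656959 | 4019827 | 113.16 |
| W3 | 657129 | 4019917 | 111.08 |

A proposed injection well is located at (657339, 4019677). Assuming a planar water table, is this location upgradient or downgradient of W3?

upgradient

Differences from W1: to W2 (Δx, Δy, Δh) = (125, -325, +4.74); to W3 = (295, -235, +2.66).
Determinant of the coordinate differences = 125·(-235) − 295·(-325) = 66500.
∂h/∂x = [(+4.74)·(-235) − (+2.66)·(-325)] / 66500 = -0.003750
∂h/∂y = [125·(+2.66) − 295·(+4.74)] / 66500 = -0.01603
Head at (657339, 4019677) = 108.42 + (-0.003750)·(505) + (-0.01603)·(-475) = 114.14 m.
That is higher than the 111.08 m at W3, so the point is upgradient.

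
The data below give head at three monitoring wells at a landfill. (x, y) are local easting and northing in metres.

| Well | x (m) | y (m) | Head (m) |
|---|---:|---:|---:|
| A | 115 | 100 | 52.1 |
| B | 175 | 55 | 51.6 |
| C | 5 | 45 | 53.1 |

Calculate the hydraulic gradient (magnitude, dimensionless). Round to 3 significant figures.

0.00881

Taking A as reference: B−A = (60, -45, -0.5); C−A = (-110, -55, +1.0).
Determinant of the coordinate differences = 60·(-55) − (-110)·(-45) = -8250.
∂h/∂x = [(-0.5)·(-55) − (+1.0)·(-45)] / -8250 = -0.008788
∂h/∂y = [60·(+1.0) − (-110)·(-0.5)] / -8250 = -0.0006061
|∇h| = √(-0.008788² + -0.0006061²) = 0.008809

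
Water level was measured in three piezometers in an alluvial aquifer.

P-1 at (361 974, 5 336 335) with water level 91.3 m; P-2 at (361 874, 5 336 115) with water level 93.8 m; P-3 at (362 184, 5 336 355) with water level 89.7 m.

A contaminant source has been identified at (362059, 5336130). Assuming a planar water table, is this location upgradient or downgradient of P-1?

upgradient

With h = a·x + b·y + c and P-1 as origin, the differences give:
  (-100)·a + (-220)·b = +2.5
  210·a + 20·b = -1.6
Eliminate b (×20 and ×(-220), subtract): 44200·a = -302.00 → a = ∂h/∂x = -0.006833
Back-substitute: b = ∂h/∂y = -0.008258.
Head at (362059, 5336130) = 91.3 + (-0.006833)·(85) + (-0.008258)·(-205) = 92.41 m.
That is higher than the 91.3 m at P-1, so the point is upgradient.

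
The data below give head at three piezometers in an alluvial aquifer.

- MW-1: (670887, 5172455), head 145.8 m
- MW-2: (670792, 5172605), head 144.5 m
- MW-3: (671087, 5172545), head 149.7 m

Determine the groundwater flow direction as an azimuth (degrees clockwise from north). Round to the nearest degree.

With h = a·x + b·y + c and MW-1 as origin, the differences give:
  (-95)·a + 150·b = -1.3
  200·a + 90·b = +3.9
Eliminate b (×90 and ×150, subtract): -38550·a = -702.00 → a = ∂h/∂x = +0.01821
Back-substitute: b = ∂h/∂y = +0.002866.
Flow direction (−∇h) has components (-0.01821 E, -0.002866 N).
Azimuth = atan2(E, N) = atan2(-0.01821, -0.002866) = 261.1° ≈ 261°.

261°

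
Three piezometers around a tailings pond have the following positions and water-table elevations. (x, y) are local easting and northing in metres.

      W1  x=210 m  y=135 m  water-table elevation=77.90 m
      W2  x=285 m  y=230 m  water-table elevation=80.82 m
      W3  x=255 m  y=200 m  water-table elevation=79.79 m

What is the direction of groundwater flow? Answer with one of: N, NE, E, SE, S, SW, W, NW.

SW

With h = a·x + b·y + c and W1 as origin, the differences give:
  75·a + 95·b = +2.92
  45·a + 65·b = +1.89
Eliminate b (×65 and ×95, subtract): 600·a = 10.250 → a = ∂h/∂x = +0.01708
Back-substitute: b = ∂h/∂y = +0.01725.
Flow = −∇h = (-0.01708 east, -0.01725 north), which points southwest.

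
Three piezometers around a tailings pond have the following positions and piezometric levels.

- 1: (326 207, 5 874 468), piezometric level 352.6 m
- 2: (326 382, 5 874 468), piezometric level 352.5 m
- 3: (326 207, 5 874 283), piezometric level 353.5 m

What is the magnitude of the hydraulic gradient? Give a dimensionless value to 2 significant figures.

0.0049

∂h/∂x = (352.5 − 352.6) / (326382 − 326207) = -0.0005714
∂h/∂y = (353.5 − 352.6) / (5874283 − 5874468) = -0.004865
|∇h| = √(-0.0005714² + -0.004865²) = 0.004898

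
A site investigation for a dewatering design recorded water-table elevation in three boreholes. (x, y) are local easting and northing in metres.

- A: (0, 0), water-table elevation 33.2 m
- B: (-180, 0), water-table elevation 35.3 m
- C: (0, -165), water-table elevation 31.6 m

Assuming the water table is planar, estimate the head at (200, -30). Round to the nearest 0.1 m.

∂h/∂x = (35.3 − 33.2) / (-180 − 0) = -0.01167
∂h/∂y = (31.6 − 33.2) / (-165 − 0) = +0.009697
h(200, -30) = 33.2 + (-0.01167)·(200) + (+0.009697)·(-30) = 33.2 -2.333 -0.291 = 30.576 m.

30.6 m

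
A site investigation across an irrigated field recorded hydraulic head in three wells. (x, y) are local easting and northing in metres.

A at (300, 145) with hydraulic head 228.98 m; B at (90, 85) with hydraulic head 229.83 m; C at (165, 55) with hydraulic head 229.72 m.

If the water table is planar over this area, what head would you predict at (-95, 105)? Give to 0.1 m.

230.3 m

Differences from A: to B (Δx, Δy, Δh) = (-210, -60, +0.85); to C = (-135, -90, +0.74).
Determinant of the coordinate differences = (-210)·(-90) − (-135)·(-60) = 10800.
∂h/∂x = [(+0.85)·(-90) − (+0.74)·(-60)] / 10800 = -0.002972
∂h/∂y = [(-210)·(+0.74) − (-135)·(+0.85)] / 10800 = -0.003764
h(-95, 105) = 228.98 + (-0.002972)·(-395) + (-0.003764)·(-40) = 228.98 +1.174 +0.151 = 230.305 m.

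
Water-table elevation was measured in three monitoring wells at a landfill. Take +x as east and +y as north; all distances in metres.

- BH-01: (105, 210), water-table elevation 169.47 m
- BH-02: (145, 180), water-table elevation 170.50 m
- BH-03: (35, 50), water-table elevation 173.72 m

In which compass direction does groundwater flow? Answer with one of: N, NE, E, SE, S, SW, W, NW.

With h = a·x + b·y + c and BH-01 as origin, the differences give:
  40·a + (-30)·b = +1.03
  (-70)·a + (-160)·b = +4.25
Eliminate b (×(-160) and ×(-30), subtract): -8500·a = -37.300 → a = ∂h/∂x = +0.004388
Back-substitute: b = ∂h/∂y = -0.02848.
Flow = −∇h = (-0.004388 east, +0.02848 north), which points north.

N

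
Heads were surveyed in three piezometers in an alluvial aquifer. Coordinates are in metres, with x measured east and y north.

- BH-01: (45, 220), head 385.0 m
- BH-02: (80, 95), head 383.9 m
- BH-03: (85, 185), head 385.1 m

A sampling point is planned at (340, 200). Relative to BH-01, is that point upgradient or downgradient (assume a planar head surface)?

Differences from BH-01: to BH-02 (Δx, Δy, Δh) = (35, -125, -1.1); to BH-03 = (40, -35, +0.1).
Determinant of the coordinate differences = 35·(-35) − 40·(-125) = 3775.
∂h/∂x = [(-1.1)·(-35) − (+0.1)·(-125)] / 3775 = +0.01351
∂h/∂y = [35·(+0.1) − 40·(-1.1)] / 3775 = +0.01258
Head at (340, 200) = 385.0 + (+0.01351)·(295) + (+0.01258)·(-20) = 388.73 m.
That is higher than the 385.0 m at BH-01, so the point is upgradient.

upgradient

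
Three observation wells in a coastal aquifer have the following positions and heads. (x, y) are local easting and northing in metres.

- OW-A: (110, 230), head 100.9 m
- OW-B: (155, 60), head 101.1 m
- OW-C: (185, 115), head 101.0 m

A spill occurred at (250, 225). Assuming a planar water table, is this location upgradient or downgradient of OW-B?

downgradient

With h = a·x + b·y + c and OW-A as origin, the differences give:
  45·a + (-170)·b = +0.2
  75·a + (-115)·b = +0.1
Eliminate b (×(-115) and ×(-170), subtract): 7575·a = -6.00 → a = ∂h/∂x = -0.0007921
Back-substitute: b = ∂h/∂y = -0.001386.
Head at (250, 225) = 100.9 + (-0.0007921)·(140) + (-0.001386)·(-5) = 100.80 m.
That is lower than the 101.1 m at OW-B, so the point is downgradient.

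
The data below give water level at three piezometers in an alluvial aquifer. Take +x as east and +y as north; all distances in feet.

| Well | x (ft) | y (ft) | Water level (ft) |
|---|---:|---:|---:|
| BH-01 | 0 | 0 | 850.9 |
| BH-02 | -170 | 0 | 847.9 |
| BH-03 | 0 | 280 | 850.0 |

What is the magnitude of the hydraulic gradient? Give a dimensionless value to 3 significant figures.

∂h/∂x = (847.9 − 850.9) / (-170 − 0) = +0.01765
∂h/∂y = (850.0 − 850.9) / (280 − 0) = -0.003214
|∇h| = √(0.01765² + -0.003214²) = 0.01794

0.0179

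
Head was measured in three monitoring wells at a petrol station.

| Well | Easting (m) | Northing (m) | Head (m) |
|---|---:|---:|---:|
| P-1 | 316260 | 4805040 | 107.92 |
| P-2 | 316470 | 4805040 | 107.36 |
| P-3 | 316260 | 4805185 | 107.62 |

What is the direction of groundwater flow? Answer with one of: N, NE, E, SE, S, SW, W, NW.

∂h/∂x = (107.36 − 107.92) / (316470 − 316260) = -0.002667
∂h/∂y = (107.62 − 107.92) / (4805185 − 4805040) = -0.002069
Flow = −∇h = (+0.002667 east, +0.002069 north), which points northeast.

NE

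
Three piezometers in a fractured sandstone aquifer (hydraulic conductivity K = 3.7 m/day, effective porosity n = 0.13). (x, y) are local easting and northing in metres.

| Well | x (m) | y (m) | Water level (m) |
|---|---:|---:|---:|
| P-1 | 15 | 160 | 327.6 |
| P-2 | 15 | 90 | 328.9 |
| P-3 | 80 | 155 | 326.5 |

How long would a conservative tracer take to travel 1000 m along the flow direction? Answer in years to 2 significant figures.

With h = a·x + b·y + c and P-1 as origin, the differences give:
  0·a + (-70)·b = +1.3
  65·a + (-5)·b = -1.1
Eliminate b (×(-5) and ×(-70), subtract): 4550·a = -83.50 → a = ∂h/∂x = -0.01835
Back-substitute: b = ∂h/∂y = -0.01857.
|∇h| = √(-0.01835² + -0.01857²) = 0.02611
Seepage velocity v = K·i/n = 3.7 × 0.02611 / 0.13 = 0.7431 m/day.
t = 1000 / 0.7431 = 1346 days = 3.69 years.

3.7 years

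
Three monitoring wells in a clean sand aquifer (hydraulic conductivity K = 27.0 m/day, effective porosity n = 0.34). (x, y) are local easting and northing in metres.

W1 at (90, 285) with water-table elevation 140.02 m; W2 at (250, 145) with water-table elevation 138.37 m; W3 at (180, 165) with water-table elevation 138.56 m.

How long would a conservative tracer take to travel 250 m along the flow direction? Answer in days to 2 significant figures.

With h = a·x + b·y + c and W1 as origin, the differences give:
  160·a + (-140)·b = -1.65
  90·a + (-120)·b = -1.46
Eliminate b (×(-120) and ×(-140), subtract): -6600·a = -6.400 → a = ∂h/∂x = +0.0009697
Back-substitute: b = ∂h/∂y = +0.01289.
|∇h| = √(0.0009697² + 0.01289²) = 0.01293
Seepage velocity v = K·i/n = 27.0 × 0.01293 / 0.34 = 1.027 m/day.
t = 250 / 1.027 = 243.4 days.

240 days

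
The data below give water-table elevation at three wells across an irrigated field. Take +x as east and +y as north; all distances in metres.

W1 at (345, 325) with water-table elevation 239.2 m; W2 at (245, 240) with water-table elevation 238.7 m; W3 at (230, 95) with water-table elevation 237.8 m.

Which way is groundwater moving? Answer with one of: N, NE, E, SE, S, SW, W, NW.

Taking W1 as reference: W2−W1 = (-100, -85, -0.5); W3−W1 = (-115, -230, -1.4).
Solve a·Δx + b·Δy = Δh: det = (-100)·(-230) − (-115)·(-85) = 13225.
∂h/∂x = [(-0.5)·(-230) − (-1.4)·(-85)] / 13225 = -0.0003025
∂h/∂y = [(-100)·(-1.4) − (-115)·(-0.5)] / 13225 = +0.006238
Flow = −∇h = (+0.0003025 east, -0.006238 north), which points south.

S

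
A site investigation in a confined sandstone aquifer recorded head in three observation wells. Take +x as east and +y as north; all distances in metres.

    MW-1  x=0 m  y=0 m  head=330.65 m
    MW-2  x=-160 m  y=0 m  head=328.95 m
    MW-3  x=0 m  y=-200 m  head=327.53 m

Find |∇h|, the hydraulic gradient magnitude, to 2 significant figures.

∂h/∂x = (328.95 − 330.65) / (-160 − 0) = +0.01062
∂h/∂y = (327.53 − 330.65) / (-200 − 0) = +0.01560
|∇h| = √(0.01062² + 0.01560²) = 0.01887

0.019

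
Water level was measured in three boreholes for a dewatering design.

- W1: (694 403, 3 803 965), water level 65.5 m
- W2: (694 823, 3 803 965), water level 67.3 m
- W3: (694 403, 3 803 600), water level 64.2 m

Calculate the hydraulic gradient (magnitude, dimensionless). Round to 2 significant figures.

∂h/∂x = (67.3 − 65.5) / (694823 − 694403) = +0.004286
∂h/∂y = (64.2 − 65.5) / (3803600 − 3803965) = +0.003562
|∇h| = √(0.004286² + 0.003562²) = 0.005573

0.0056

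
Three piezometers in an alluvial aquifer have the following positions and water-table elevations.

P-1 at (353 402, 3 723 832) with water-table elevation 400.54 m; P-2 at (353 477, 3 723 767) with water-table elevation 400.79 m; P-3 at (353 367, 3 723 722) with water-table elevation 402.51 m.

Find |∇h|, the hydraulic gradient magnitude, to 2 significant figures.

0.018

Differences from P-1: to P-2 (Δx, Δy, Δh) = (75, -65, +0.25); to P-3 = (-35, -110, +1.97).
Solve a·Δx + b·Δy = Δh: det = 75·(-110) − (-35)·(-65) = -10525.
∂h/∂x = [(+0.25)·(-110) − (+1.97)·(-65)] / -10525 = -0.009553
∂h/∂y = [75·(+1.97) − (-35)·(+0.25)] / -10525 = -0.01487
|∇h| = √(-0.009553² + -0.01487²) = 0.01767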